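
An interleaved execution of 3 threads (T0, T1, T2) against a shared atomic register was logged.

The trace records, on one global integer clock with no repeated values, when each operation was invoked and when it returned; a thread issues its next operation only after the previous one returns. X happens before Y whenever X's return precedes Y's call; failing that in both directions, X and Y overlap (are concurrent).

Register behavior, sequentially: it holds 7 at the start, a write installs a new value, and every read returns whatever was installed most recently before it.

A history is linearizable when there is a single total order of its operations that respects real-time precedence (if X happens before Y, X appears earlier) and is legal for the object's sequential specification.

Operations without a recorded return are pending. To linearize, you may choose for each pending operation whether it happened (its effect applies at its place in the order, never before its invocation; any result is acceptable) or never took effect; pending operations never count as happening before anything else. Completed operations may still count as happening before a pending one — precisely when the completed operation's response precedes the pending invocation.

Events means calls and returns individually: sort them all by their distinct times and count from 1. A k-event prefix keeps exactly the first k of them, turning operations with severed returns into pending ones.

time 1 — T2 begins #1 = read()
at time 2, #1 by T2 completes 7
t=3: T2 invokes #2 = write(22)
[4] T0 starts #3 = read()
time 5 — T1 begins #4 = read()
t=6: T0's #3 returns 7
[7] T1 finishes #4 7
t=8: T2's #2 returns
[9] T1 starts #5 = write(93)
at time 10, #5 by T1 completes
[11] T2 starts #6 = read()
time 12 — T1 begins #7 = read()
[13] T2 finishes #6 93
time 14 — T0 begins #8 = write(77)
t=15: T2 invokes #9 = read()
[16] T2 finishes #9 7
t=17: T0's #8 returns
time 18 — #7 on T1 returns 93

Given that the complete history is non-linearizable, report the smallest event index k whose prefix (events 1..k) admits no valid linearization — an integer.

a valid linearization of events 1..15 exists, for instance #1, #3, #4, #2, #5, #6:
1. #1 read() → 7, leaving value 7
2. #3 read() → 7, leaving value 7
3. #4 read() → 7, leaving value 7
4. #2 write(22), leaving value 22
5. #5 write(93), leaving value 93
6. #6 read() → 93, leaving value 93
include event 16 — #9 responding at 16 — and every candidate order breaks
completion choices over the 2 pending operations (#7, #8) were checked; none helps
take #1, #2, #3, #4, #5, #6, #9 (pending dropped): step 3 already fails, because #3 read() → 7 cannot occur there
take #1, #2, #4, #3, #5, #6, #9 (pending dropped): step 3 already fails, because #4 read() → 7 cannot occur there

16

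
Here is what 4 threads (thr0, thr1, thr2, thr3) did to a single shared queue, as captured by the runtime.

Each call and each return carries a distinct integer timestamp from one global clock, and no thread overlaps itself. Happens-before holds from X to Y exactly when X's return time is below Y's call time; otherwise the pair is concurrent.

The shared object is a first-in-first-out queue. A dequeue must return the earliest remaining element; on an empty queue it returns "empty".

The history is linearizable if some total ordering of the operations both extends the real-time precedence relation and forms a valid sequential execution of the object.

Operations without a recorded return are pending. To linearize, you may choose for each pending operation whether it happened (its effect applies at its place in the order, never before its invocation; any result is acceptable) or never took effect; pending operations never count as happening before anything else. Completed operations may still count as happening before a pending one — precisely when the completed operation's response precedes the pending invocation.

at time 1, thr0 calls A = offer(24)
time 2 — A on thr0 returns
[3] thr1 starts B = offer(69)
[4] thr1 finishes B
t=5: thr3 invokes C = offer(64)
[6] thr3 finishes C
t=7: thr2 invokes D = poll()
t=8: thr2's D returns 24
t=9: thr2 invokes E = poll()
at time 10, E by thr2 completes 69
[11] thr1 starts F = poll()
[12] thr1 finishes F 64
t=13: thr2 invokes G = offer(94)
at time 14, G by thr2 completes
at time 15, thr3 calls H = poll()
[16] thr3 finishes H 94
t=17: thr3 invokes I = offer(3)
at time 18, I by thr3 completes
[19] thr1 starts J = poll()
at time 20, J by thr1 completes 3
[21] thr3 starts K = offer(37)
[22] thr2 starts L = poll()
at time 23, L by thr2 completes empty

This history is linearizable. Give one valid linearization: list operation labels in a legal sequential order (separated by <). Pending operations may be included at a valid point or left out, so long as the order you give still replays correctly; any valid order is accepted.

A < B < C < D < E < F < G < H < I < J < L

after step 1 (A offer(24)): queue <24>
after step 2 (B offer(69)): queue <24,69>
after step 3 (C offer(64)): queue <24,69,64>
after step 4 (D poll() → 24): queue <69,64>
after step 5 (E poll() → 69): queue <64>
after step 6 (F poll() → 64): queue <>
after step 7 (G offer(94)): queue <94>
after step 8 (H poll() → 94): queue <>
after step 9 (I offer(3)): queue <3>
after step 10 (J poll() → 3): queue <>
after step 11 (L poll() → empty): queue <>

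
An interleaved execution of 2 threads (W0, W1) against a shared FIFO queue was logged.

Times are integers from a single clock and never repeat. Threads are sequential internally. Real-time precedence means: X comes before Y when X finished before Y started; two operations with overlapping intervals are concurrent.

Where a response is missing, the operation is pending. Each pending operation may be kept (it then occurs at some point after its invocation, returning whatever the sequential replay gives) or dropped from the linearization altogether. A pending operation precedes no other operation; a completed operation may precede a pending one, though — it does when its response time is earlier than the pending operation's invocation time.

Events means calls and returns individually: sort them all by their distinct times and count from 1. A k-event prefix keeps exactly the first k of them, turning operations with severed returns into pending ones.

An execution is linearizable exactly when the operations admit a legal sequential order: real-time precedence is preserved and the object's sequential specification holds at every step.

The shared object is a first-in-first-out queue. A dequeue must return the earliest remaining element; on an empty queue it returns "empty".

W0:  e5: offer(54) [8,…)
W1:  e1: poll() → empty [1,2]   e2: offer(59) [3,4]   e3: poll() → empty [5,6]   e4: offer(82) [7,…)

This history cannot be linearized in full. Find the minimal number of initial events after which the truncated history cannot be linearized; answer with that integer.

6

events 1..5 are linearizable, e.g. via e1, e2:
step 1: e1 poll() → empty — queue <>
step 2: e2 offer(59) — queue <59>
with event 6 included (e3 responding at time 6), all real-time-consistent orders fail
one such order, e1, e2, e3, breaks at step 3 where e3 poll() → empty is illegal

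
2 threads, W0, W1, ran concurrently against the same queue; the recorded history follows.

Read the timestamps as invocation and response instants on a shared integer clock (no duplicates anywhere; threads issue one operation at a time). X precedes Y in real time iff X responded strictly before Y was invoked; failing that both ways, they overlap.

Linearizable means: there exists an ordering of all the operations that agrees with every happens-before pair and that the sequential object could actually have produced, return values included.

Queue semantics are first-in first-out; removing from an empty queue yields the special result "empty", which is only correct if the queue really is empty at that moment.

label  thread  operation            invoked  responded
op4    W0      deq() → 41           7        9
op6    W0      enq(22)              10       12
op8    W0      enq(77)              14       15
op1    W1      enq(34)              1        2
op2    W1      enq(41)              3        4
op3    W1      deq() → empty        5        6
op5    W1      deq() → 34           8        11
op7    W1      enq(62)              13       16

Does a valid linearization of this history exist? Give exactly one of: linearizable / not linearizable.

cut after 5 events: linearizable; cut after 6 events (op3 responds, time 6): not linearizable
one real-time candidate order over the 3 completed operations — the queue replay rejects it
sample order op1, op2, op3 stalls at step 3 — op3 deq() → empty has no legal effect

not linearizable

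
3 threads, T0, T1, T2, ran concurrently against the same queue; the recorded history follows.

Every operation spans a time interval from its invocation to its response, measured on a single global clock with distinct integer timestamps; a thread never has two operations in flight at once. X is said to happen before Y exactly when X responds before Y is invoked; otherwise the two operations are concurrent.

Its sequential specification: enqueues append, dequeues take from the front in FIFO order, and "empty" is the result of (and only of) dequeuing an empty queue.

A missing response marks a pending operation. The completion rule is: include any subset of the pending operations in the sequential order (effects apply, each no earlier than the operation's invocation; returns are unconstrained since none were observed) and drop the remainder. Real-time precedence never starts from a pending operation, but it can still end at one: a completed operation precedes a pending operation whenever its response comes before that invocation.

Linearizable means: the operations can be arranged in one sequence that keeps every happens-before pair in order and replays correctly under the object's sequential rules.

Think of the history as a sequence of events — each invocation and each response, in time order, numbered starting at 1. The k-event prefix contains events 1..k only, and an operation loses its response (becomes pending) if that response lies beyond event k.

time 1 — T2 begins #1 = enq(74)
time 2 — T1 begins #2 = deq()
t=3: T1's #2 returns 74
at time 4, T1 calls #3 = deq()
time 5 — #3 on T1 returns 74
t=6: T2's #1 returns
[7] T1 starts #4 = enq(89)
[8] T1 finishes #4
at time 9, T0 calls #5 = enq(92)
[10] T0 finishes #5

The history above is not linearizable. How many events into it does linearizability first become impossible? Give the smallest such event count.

5

events 1..4 are still linearizable — one witness is #1, #2:
1. #1 enq(74) (pending, included), leaving queue <74>
2. #2 deq() → 74, leaving queue <>
with event 5 included (#3 responding at time 5), all real-time-consistent orders fail
no completion choice of the 1 pending operation (#1) rescues it — every subset was tried
one such order, #2, #3 (pending dropped), breaks at step 1 where #2 deq() → 74 is illegal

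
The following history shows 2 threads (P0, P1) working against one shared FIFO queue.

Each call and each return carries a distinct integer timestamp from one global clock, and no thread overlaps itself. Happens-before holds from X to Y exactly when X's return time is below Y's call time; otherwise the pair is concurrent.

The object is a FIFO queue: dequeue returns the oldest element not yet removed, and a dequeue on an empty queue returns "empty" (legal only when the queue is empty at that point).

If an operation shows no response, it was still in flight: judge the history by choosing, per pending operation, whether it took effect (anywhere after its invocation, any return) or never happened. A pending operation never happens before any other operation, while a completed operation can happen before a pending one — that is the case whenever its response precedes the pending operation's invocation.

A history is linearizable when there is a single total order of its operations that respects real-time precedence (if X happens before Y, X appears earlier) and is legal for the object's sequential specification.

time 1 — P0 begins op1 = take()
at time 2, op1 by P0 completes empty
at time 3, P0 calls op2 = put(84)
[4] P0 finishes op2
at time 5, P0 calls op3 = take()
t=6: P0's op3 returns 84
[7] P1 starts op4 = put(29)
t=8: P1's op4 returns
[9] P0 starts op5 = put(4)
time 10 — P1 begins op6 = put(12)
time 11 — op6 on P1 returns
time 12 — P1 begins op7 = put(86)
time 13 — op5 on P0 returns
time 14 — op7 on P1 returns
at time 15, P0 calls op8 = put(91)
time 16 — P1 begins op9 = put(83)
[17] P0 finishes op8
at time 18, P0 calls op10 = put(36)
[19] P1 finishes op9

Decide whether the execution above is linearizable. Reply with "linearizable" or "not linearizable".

one valid linearization: op1, op2, op3, op4, op5, op6, op7, op8, op9
after step 1 (op1 take() → empty): queue <>
after step 2 (op2 put(84)): queue <84>
after step 3 (op3 take() → 84): queue <>
after step 4 (op4 put(29)): queue <29>
after step 5 (op5 put(4)): queue <29,4>
after step 6 (op6 put(12)): queue <29,4,12>
after step 7 (op7 put(86)): queue <29,4,12,86>
after step 8 (op8 put(91)): queue <29,4,12,86,91>
after step 9 (op9 put(83)): queue <29,4,12,86,91,83>

linearizable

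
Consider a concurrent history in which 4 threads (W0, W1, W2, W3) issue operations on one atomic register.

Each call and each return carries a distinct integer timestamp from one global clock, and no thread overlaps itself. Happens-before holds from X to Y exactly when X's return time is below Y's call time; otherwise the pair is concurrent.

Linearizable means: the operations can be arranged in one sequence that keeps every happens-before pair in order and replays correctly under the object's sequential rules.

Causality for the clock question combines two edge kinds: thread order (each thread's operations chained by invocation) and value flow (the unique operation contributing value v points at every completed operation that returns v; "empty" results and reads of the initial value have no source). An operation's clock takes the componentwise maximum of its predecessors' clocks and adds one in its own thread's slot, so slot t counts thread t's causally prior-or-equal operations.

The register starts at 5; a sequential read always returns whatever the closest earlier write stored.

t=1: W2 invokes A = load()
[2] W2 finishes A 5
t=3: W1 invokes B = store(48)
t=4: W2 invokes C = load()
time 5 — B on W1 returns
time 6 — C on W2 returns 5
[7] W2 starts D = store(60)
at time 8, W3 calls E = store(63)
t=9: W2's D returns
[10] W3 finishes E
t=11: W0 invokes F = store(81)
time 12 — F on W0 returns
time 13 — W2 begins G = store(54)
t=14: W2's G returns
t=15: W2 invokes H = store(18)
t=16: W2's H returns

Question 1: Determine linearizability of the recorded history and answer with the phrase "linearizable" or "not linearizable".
linearizable

one valid linearization: A, C, B, D, E, F, G, H
1. A load() → 5, leaving value 5
2. C load() → 5, leaving value 5
3. B store(48), leaving value 48
4. D store(60), leaving value 60
5. E store(63), leaving value 63
6. F store(81), leaving value 81
7. G store(54), leaving value 54
8. H store(18), leaving value 18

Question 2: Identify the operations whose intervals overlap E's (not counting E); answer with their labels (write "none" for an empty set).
Answer: D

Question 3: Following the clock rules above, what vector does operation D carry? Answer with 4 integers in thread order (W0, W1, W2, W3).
Answer: (0, 0, 3, 0)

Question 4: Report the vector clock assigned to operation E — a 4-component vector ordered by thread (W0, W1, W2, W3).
Answer: (0, 0, 0, 1)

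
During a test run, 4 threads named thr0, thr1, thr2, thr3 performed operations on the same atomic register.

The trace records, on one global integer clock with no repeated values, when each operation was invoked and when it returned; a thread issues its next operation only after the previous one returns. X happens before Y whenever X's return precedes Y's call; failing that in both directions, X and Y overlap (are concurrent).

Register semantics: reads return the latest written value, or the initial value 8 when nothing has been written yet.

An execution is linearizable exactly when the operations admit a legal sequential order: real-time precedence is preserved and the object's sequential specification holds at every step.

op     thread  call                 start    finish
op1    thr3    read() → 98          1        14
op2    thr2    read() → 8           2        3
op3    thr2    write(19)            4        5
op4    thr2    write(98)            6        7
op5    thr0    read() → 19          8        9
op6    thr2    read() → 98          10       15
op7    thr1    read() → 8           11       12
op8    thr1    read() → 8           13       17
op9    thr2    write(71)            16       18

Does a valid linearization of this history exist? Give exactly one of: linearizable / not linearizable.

already the first 9 events (up to op5's response at time 9) admit no linearization; the first 8 still do
exactly one order of the 4 completed ops respects real time; the atomic register replay fails
no completion choice of the 1 pending operation (op1) rescues it — every subset was tried
e.g. op2, op3, op4, op5 (pending dropped): illegal at step 4, since op5 read() → 19 cannot apply there

not linearizable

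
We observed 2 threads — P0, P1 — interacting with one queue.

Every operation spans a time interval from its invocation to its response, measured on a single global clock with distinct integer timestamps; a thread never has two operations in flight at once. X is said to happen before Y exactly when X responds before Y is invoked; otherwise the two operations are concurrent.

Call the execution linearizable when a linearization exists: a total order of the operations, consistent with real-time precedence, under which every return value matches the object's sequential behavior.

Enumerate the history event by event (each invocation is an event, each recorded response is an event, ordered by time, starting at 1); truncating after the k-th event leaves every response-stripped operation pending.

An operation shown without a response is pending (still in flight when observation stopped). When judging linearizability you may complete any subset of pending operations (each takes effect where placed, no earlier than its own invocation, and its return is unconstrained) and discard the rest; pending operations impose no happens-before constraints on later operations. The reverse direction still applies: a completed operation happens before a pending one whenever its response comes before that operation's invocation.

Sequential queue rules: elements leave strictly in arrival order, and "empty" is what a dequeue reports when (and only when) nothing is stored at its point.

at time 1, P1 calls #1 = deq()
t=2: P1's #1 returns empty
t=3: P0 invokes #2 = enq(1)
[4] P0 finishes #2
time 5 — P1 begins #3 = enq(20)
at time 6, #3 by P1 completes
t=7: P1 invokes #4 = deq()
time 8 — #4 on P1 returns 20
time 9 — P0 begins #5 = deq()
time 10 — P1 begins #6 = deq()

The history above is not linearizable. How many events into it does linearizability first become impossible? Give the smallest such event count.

events 1..7 are linearizable, e.g. via #1, #2, #3:
step 1: #1 deq() → empty — queue <>
step 2: #2 enq(1) — queue <1>
step 3: #3 enq(20) — queue <1,20>
event 8 — #4's response, time 8 — after it, nothing linearizes
e.g. #1, #2, #3, #4: illegal at step 4, since #4 deq() → 20 cannot apply there

8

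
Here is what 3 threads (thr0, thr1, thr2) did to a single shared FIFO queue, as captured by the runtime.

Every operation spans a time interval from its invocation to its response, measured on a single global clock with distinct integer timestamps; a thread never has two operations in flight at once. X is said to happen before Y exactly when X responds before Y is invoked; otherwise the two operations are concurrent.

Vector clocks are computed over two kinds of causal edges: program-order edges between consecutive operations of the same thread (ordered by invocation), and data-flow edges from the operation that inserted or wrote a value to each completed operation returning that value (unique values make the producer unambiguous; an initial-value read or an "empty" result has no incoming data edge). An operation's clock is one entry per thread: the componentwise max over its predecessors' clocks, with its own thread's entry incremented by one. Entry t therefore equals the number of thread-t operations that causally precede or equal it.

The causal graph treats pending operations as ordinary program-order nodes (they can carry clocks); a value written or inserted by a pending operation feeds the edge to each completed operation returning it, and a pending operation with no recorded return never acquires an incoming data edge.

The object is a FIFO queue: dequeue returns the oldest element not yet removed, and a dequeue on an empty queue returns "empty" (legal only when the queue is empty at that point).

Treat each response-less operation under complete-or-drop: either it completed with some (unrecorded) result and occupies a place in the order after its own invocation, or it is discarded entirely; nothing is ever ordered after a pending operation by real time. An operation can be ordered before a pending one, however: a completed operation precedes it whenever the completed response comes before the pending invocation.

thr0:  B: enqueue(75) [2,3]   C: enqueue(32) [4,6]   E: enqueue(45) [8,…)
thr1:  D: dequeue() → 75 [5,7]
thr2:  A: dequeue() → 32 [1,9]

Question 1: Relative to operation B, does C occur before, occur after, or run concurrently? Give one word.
Answer: after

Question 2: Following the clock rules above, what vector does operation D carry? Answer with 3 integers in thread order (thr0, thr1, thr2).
Answer: (1, 1, 0)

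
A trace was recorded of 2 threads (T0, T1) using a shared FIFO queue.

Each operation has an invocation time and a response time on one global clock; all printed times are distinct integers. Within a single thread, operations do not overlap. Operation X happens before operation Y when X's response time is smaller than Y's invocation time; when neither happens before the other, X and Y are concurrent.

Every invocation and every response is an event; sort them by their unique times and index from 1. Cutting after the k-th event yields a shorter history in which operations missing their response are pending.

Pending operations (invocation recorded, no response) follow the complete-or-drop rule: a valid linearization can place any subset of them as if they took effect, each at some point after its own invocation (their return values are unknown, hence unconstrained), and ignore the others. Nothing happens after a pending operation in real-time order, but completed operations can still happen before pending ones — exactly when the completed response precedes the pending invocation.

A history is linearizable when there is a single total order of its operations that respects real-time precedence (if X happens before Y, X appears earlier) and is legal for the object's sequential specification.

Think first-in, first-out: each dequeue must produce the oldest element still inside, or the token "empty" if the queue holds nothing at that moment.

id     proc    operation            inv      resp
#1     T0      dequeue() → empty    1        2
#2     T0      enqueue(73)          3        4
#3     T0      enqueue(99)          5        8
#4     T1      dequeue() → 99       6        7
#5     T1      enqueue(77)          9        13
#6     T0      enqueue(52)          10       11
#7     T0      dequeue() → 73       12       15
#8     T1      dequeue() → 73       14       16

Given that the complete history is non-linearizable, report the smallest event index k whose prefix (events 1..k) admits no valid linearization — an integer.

a valid linearization of events 1..6 exists, for instance #1, #2:
step 1: #1 dequeue() → empty — queue <>
step 2: #2 enqueue(73) — queue <73>
once event 7 joins (#4's response, time 7), exhaustive search finds no witness
including or dropping the 1 pending operation (#3) in any combination fails
for example #1, #2, #4 (pending dropped) fails at step 3: #4 dequeue() → 99 is not legal there

7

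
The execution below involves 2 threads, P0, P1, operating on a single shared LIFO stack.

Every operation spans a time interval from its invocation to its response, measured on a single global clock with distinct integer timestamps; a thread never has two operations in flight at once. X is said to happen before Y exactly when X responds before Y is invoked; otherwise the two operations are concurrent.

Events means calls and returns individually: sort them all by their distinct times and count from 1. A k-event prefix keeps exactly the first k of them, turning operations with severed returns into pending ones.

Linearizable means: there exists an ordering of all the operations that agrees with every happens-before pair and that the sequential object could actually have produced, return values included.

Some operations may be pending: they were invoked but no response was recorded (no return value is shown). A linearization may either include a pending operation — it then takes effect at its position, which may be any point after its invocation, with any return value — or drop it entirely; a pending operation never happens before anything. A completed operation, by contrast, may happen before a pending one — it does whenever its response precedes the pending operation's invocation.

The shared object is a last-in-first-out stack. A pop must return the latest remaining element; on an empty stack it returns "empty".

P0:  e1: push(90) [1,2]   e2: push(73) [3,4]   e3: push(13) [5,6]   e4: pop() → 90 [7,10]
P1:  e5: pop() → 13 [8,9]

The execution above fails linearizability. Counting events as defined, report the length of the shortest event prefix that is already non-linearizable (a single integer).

events 1..9 are linearizable; a witness order is e1, e2, e3, e5:
after step 1 (e1 push(90)): stack <90>
after step 2 (e2 push(73)): stack <90,73>
after step 3 (e3 push(13)): stack <90,73,13>
after step 4 (e5 pop() → 13): stack <90,73>
with event 10 included (e4 responding at time 10), all real-time-consistent orders fail
for example e1, e2, e3, e4, e5 fails at step 4: e4 pop() → 90 is not legal there
for example e1, e2, e3, e5, e4 fails at step 5: e4 pop() → 90 is not legal there

10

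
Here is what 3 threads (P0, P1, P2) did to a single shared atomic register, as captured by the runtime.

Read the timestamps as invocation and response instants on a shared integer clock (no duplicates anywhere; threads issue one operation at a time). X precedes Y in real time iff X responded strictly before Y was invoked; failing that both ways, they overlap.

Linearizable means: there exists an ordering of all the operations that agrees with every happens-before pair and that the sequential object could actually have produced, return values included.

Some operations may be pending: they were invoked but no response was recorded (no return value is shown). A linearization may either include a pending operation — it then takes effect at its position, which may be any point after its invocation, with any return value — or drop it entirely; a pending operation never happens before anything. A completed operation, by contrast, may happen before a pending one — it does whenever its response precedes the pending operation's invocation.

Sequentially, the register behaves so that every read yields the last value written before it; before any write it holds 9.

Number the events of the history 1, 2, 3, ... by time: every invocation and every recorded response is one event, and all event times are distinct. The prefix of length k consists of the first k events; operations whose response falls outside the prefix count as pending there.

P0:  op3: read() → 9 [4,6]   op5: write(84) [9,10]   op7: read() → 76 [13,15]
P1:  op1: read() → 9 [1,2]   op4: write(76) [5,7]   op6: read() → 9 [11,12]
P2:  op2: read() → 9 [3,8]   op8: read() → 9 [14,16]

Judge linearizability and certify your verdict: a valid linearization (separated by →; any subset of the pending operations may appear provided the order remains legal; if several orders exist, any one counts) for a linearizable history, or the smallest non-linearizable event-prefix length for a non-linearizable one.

not linearizable — minimal violating prefix: 12 events

cut after 11 events: linearizable; cut after 12 events (op6 responds, time 12): not linearizable
no legal order exists: 6 real-time-consistent candidates over 6 completed atomic register operations, all rejected
sample order op1, op2, op3, op4, op5, op6 stalls at step 6 — op6 read() → 9 has no legal effect
sample order op1, op2, op4, op3, op5, op6 stalls at step 4 — op3 read() → 9 has no legal effect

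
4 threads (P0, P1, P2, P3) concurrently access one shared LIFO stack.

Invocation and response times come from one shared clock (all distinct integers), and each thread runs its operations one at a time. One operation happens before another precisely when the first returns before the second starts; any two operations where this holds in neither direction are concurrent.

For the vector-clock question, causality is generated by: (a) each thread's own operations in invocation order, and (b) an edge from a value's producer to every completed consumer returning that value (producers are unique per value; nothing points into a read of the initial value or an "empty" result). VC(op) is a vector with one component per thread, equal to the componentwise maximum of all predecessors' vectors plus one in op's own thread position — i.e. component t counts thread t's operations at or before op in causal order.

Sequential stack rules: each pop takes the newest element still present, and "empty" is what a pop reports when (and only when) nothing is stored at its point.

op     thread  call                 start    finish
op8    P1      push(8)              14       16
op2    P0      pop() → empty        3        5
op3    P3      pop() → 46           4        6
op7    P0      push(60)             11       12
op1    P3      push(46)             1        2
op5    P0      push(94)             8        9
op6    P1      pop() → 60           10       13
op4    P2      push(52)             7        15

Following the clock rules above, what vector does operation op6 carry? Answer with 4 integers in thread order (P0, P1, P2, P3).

(3, 1, 0, 0)

no predecessors for op1 (invoked 1): P3 increments from zero → (0, 0, 0, 1)
no predecessors for op4 (invoked 7): P2 increments from zero → (0, 0, 1, 0)
no predecessors for op2 (invoked 3): P0 increments from zero → (1, 0, 0, 0)
op3 (invocation 4): componentwise max over VC(op1)=(0, 0, 0, 1), +1 at P3, giving (0, 0, 0, 2)
op5 (invocation 8): componentwise max over VC(op2)=(1, 0, 0, 0), +1 at P0, giving (2, 0, 0, 0)
op7 (invocation 11): componentwise max over VC(op5)=(2, 0, 0, 0), +1 at P0, giving (3, 0, 0, 0)
op6 (invocation 10): componentwise max over VC(op7)=(3, 0, 0, 0), +1 at P1, giving (3, 1, 0, 0)
op8 (invocation 14): componentwise max over VC(op6)=(3, 1, 0, 0), +1 at P1, giving (3, 2, 0, 0)
target: VC(op6) = (3, 1, 0, 0)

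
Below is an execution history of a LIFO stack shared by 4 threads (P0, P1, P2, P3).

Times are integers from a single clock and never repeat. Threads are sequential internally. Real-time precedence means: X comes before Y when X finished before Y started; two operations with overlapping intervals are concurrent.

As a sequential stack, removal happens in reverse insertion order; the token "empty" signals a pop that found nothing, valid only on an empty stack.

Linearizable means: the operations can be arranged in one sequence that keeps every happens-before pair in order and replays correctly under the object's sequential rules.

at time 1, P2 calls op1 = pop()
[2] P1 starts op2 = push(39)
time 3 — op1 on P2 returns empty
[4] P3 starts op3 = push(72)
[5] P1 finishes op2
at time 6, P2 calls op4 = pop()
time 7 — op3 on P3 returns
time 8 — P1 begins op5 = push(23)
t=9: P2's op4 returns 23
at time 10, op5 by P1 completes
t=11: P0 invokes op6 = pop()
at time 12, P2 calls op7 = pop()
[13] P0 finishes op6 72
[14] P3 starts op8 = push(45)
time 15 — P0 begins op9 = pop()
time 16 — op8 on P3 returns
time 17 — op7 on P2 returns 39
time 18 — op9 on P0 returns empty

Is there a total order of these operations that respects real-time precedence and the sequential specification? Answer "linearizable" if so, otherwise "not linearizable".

linearizable

witness order: op1, op2, op3, op5, op4, op6, op7, op9, op8
1. op1 pop() → empty, leaving stack <>
2. op2 push(39), leaving stack <39>
3. op3 push(72), leaving stack <39,72>
4. op5 push(23), leaving stack <39,72,23>
5. op4 pop() → 23, leaving stack <39,72>
6. op6 pop() → 72, leaving stack <39>
7. op7 pop() → 39, leaving stack <>
8. op9 pop() → empty, leaving stack <>
9. op8 push(45), leaving stack <45>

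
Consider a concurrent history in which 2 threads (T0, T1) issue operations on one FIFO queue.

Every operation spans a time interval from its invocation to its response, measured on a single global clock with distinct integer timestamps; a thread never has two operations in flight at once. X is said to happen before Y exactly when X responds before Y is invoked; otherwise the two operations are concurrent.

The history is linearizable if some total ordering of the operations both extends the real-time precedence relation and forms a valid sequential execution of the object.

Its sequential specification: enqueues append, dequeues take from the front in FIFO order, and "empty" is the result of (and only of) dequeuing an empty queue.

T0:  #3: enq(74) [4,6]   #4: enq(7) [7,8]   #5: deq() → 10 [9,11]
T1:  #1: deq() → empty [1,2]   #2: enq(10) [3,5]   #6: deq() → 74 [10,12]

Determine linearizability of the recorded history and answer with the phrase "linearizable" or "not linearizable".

linearizable

one valid linearization: #1, #2, #3, #4, #5, #6
step 1: #1 deq() → empty — queue <>
step 2: #2 enq(10) — queue <10>
step 3: #3 enq(74) — queue <10,74>
step 4: #4 enq(7) — queue <10,74,7>
step 5: #5 deq() → 10 — queue <74,7>
step 6: #6 deq() → 74 — queue <7>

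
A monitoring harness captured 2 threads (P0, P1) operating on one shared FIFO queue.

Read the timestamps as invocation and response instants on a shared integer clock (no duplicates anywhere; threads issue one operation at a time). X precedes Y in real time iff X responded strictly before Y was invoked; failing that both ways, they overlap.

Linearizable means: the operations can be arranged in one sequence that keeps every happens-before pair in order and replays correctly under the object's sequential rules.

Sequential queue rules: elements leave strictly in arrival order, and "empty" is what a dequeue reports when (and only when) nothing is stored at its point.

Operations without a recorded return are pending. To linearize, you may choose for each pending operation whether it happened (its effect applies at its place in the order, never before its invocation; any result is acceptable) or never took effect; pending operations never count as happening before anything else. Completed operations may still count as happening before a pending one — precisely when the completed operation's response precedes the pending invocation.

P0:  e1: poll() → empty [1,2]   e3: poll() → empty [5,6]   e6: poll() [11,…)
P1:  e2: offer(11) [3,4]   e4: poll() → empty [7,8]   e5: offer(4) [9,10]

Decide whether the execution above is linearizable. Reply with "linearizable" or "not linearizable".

not linearizable

events 1..5 are fine; event 6 — the response of e3 at time 6 — makes the prefix non-linearizable
one real-time candidate order over the 3 completed operations — the FIFO queue replay rejects it
take e1, e2, e3: step 3 already fails, because e3 poll() → empty cannot occur there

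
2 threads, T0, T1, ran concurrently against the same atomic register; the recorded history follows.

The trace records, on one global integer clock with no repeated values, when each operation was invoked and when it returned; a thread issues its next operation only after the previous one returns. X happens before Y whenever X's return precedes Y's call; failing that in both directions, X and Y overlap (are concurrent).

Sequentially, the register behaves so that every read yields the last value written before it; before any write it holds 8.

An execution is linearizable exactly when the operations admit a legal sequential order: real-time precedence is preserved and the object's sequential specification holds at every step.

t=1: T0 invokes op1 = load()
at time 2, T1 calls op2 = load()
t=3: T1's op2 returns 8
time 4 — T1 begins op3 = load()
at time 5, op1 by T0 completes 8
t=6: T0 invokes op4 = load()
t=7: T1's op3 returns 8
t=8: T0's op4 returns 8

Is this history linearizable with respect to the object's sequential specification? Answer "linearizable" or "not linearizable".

linearizable

witness order: op1, op2, op3, op4
step 1: op1 load() → 8 — value 8
step 2: op2 load() → 8 — value 8
step 3: op3 load() → 8 — value 8
step 4: op4 load() → 8 — value 8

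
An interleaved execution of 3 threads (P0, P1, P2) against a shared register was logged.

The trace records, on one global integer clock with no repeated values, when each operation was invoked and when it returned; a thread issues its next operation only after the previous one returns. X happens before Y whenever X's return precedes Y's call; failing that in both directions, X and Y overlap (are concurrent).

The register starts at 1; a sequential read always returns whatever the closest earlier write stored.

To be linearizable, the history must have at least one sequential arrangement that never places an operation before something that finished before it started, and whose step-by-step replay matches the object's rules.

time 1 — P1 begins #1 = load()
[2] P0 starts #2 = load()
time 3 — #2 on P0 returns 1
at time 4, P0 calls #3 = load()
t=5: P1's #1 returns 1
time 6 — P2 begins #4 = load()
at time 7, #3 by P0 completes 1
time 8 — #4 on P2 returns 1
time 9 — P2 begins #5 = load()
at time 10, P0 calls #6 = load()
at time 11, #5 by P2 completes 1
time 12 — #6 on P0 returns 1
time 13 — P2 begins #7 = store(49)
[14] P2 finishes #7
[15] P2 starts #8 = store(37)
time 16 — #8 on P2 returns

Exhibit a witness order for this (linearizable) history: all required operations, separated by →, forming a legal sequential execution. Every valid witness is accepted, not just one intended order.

#1 → #2 → #3 → #4 → #5 → #6 → #7 → #8

1. #1 load() → 1, leaving value 1
2. #2 load() → 1, leaving value 1
3. #3 load() → 1, leaving value 1
4. #4 load() → 1, leaving value 1
5. #5 load() → 1, leaving value 1
6. #6 load() → 1, leaving value 1
7. #7 store(49), leaving value 49
8. #8 store(37), leaving value 37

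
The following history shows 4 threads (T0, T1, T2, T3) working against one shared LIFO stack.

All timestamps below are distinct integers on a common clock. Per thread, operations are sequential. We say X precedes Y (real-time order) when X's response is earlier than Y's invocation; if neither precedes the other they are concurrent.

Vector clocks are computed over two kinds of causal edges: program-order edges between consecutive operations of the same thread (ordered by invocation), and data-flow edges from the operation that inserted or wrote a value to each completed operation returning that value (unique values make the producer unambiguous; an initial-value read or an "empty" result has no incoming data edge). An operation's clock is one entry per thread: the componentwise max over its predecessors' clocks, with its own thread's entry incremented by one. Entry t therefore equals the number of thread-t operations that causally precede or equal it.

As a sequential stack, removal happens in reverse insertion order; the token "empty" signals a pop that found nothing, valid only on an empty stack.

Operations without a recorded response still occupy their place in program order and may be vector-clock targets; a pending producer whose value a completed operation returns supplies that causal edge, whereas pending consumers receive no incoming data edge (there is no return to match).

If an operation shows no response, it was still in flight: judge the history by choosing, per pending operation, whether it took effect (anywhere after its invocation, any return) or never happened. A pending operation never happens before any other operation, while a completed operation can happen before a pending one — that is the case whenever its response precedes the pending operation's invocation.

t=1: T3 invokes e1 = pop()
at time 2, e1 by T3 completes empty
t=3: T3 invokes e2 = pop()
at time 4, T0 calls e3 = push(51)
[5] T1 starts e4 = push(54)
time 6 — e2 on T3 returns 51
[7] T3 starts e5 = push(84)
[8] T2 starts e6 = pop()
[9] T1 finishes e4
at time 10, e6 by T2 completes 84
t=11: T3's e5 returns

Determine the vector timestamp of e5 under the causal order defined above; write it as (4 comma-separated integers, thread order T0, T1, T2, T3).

VC(e1, invoked at 1): no causal predecessors; +1 on T3 → (0, 0, 0, 1)
VC(e4, invoked at 5): no causal predecessors; +1 on T1 → (0, 1, 0, 0)
VC(e3, invoked at 4): no causal predecessors; +1 on T0 → (1, 0, 0, 0)
from VC(e1)=(0, 0, 0, 1), VC(e3)=(1, 0, 0, 0), e2 (invoked 3) maxes components and bumps T3 → (1, 0, 0, 2)
from VC(e2)=(1, 0, 0, 2), e5 (invoked 7) maxes components and bumps T3 → (1, 0, 0, 3)
from VC(e5)=(1, 0, 0, 3), e6 (invoked 8) maxes components and bumps T2 → (1, 0, 1, 3)
target: VC(e5) = (1, 0, 0, 3)

(1, 0, 0, 3)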